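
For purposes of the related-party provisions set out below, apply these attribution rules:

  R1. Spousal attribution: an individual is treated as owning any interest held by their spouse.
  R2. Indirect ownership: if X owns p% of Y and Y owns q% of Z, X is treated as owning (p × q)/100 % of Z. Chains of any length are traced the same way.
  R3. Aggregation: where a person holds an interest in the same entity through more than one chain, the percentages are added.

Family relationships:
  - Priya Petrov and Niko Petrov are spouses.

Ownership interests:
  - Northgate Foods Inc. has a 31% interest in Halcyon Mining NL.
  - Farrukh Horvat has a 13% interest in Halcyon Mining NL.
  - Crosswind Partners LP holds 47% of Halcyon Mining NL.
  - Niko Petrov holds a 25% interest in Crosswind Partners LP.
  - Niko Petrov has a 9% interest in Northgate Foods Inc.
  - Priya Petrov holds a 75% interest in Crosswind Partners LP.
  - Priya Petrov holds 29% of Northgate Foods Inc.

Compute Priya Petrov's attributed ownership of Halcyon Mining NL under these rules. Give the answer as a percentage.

58.78%

By spousal attribution (R1), Priya Petrov is treated as also owning Niko Petrov's interest in Northgate Foods Inc, giving 29% + 9% = 38%.
By spousal attribution (R1), Priya Petrov is treated as also owning Niko Petrov's interest in Crosswind Partners LP, giving 75% + 25% = 100%.
Chain via Northgate Foods Inc. (R2): 38% × 31% = 11.78% of Halcyon Mining NL.
Chain via Crosswind Partners LP (R2): 100% × 47% = 47% of Halcyon Mining NL.
Aggregating (R3): 11.78% + 47% = 58.78%.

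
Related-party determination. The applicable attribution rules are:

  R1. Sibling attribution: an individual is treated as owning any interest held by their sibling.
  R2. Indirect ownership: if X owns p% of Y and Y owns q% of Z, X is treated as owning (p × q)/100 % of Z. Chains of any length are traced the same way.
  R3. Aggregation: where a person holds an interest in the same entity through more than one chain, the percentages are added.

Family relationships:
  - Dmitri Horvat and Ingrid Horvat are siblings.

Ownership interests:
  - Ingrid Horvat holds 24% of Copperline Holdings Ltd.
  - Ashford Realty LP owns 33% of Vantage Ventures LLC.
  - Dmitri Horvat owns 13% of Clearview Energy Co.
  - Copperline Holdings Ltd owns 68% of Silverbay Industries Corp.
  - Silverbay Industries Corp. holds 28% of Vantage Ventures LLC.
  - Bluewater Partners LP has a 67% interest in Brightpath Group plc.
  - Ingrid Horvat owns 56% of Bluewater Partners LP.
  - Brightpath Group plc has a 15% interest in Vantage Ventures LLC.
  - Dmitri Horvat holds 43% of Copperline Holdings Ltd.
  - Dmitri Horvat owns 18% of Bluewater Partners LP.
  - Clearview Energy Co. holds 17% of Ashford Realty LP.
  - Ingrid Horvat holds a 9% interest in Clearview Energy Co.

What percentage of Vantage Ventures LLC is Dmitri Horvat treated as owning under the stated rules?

By sibling attribution (R1), Dmitri Horvat is treated as also owning Ingrid Horvat's interest in Clearview Energy Co, giving 13% + 9% = 22%.
By sibling attribution (R1), Dmitri Horvat is treated as also owning Ingrid Horvat's interest in Copperline Holdings Ltd, giving 43% + 24% = 67%.
By sibling attribution (R1), Dmitri Horvat is treated as also owning Ingrid Horvat's interest in Bluewater Partners LP, giving 18% + 56% = 74%.
Chain via Clearview Energy Co. → Ashford Realty LP (R2): 22% × 17% × 33% = 1.2342% of Vantage Ventures LLC.
Chain via Copperline Holdings Ltd → Silverbay Industries Corp. (R2): 67% × 68% × 28% = 12.7568% of Vantage Ventures LLC.
Chain via Bluewater Partners LP → Brightpath Group plc (R2): 74% × 67% × 15% = 7.437% of Vantage Ventures LLC.
Aggregating (R3): 1.2342% + 12.7568% + 7.437% = 21.428%.

21.428%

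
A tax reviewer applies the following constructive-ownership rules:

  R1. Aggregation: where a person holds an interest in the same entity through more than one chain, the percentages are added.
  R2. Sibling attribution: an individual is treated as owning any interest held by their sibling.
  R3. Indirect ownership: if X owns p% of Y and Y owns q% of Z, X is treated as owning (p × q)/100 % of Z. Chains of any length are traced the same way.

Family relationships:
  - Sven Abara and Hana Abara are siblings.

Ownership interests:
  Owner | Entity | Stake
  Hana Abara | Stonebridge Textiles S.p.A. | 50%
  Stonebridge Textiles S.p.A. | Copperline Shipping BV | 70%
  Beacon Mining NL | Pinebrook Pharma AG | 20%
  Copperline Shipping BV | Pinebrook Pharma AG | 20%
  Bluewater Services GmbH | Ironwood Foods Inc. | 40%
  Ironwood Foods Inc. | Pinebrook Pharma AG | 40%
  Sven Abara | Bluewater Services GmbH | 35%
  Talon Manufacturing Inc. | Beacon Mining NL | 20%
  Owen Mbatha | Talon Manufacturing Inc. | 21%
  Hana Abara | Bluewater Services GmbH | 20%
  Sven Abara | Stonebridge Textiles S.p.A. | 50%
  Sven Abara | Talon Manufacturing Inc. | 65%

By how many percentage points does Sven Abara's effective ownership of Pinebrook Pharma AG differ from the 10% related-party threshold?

By sibling attribution (R2), Sven Abara is treated as also owning Hana Abara's interest in Stonebridge Textiles S.p.A, giving 50% + 50% = 100%.
By sibling attribution (R2), Sven Abara is treated as also owning Hana Abara's interest in Bluewater Services GmbH, giving 35% + 20% = 55%.
Chain via Talon Manufacturing Inc. → Beacon Mining NL (R3): 65% × 20% × 20% = 2.6% of Pinebrook Pharma AG.
Chain via Stonebridge Textiles S.p.A. → Copperline Shipping BV (R3): 100% × 70% × 20% = 14% of Pinebrook Pharma AG.
Chain via Bluewater Services GmbH → Ironwood Foods Inc. (R3): 55% × 40% × 40% = 8.8% of Pinebrook Pharma AG.
Aggregating (R1): 2.6% + 14% + 8.8% = 25.4%.
25.4% exceeds the 10% threshold by 15.4 percentage points.

15.4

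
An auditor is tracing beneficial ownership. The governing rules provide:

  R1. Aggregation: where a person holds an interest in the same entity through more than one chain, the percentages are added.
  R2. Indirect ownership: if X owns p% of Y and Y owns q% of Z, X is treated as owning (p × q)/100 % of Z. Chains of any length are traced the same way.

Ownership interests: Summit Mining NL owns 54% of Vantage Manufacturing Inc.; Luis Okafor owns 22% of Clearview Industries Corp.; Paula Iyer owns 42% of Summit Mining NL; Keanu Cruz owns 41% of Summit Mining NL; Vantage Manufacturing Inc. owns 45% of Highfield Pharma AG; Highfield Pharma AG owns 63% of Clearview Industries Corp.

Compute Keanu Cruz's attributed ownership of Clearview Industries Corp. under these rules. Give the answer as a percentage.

Chain via Summit Mining NL → Vantage Manufacturing Inc. → Highfield Pharma AG (R2): 41% × 54% × 45% × 63% = 6.27669% of Clearview Industries Corp.

6.27669%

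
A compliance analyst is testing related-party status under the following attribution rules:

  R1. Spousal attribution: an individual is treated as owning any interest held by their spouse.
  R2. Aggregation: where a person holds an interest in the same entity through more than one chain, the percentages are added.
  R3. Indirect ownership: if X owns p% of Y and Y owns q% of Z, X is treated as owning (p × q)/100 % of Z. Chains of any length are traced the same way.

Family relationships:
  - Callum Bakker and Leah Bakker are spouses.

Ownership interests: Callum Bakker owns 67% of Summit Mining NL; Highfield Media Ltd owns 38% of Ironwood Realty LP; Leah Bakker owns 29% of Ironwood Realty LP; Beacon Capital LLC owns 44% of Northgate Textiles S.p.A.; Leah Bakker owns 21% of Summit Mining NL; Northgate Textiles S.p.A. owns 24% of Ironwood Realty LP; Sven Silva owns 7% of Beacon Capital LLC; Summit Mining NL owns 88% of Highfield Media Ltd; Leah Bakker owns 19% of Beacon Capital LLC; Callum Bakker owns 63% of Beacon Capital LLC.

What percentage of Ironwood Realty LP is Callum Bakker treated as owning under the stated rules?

By spousal attribution (R1), Callum Bakker is treated as also owning Leah Bakker's interest in Summit Mining NL, giving 67% + 21% = 88%.
By spousal attribution (R1), Callum Bakker is treated as also owning Leah Bakker's interest in Beacon Capital LLC, giving 63% + 19% = 82%.
By spousal attribution (R1), Callum Bakker is treated as owning Leah Bakker's 29% interest in Ironwood Realty LP.
Chain via Summit Mining NL → Highfield Media Ltd (R3): 88% × 88% × 38% = 29.4272% of Ironwood Realty LP.
Chain via Beacon Capital LLC → Northgate Textiles S.p.A. (R3): 82% × 44% × 24% = 8.6592% of Ironwood Realty LP.
Direct interest in Ironwood Realty LP: 29%.
Aggregating (R2): 29.4272% + 8.6592% + 29% = 67.0864%.

67.0864%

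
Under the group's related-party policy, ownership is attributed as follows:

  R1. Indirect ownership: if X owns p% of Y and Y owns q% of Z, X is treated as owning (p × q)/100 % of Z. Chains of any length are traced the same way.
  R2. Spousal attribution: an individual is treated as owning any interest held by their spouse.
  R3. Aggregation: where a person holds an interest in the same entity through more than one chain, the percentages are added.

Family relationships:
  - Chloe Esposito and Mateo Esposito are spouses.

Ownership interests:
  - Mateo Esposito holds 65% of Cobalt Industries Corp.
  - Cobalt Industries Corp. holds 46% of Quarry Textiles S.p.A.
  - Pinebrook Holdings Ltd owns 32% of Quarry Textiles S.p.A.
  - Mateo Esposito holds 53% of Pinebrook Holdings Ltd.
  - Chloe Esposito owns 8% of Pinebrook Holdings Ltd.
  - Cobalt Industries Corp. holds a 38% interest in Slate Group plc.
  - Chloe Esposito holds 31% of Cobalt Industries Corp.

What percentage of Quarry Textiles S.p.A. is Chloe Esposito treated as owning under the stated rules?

63.68%

By spousal attribution (R2), Chloe Esposito is treated as also owning Mateo Esposito's interest in Pinebrook Holdings Ltd, giving 8% + 53% = 61%.
By spousal attribution (R2), Chloe Esposito is treated as also owning Mateo Esposito's interest in Cobalt Industries Corp, giving 31% + 65% = 96%.
Chain via Pinebrook Holdings Ltd (R1): 61% × 32% = 19.52% of Quarry Textiles S.p.A.
Chain via Cobalt Industries Corp. (R1): 96% × 46% = 44.16% of Quarry Textiles S.p.A.
Aggregating (R3): 19.52% + 44.16% = 63.68%.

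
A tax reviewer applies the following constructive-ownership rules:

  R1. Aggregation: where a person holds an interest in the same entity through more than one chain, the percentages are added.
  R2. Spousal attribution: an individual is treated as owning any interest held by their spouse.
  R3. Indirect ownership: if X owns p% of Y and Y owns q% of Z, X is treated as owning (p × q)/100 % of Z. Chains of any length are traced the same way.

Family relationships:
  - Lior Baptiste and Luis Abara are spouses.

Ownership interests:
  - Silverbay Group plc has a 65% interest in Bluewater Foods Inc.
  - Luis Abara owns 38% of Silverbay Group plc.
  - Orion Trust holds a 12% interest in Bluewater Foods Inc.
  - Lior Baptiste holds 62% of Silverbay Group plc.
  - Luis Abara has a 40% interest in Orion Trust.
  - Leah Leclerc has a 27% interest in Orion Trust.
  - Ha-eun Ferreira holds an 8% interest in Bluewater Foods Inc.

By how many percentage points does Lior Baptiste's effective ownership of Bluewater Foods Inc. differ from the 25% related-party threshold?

By spousal attribution (R2), Lior Baptiste is treated as also owning Luis Abara's interest in Silverbay Group plc, giving 62% + 38% = 100%.
By spousal attribution (R2), Lior Baptiste is treated as owning Luis Abara's 40% interest in Orion Trust.
Chain via Silverbay Group plc (R3): 100% × 65% = 65% of Bluewater Foods Inc.
Chain via Orion Trust (R3): 40% × 12% = 4.8% of Bluewater Foods Inc.
Aggregating (R1): 65% + 4.8% = 69.8%.
69.8% exceeds the 25% threshold by 44.8 percentage points.

44.8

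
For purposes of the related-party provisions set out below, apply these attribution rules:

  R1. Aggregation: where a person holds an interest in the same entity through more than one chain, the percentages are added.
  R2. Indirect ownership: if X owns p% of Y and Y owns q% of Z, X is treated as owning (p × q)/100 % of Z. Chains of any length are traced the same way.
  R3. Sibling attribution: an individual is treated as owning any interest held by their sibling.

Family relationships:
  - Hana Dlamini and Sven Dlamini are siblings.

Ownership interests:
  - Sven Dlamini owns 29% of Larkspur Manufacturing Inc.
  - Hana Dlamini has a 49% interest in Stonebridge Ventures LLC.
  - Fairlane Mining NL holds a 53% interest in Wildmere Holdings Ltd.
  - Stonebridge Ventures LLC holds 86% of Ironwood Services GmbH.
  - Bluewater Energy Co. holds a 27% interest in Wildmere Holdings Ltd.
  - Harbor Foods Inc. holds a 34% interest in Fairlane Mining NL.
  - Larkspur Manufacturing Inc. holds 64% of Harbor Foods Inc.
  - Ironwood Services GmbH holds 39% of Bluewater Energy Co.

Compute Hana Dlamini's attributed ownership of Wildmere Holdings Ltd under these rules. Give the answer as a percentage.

7.781854%

By sibling attribution (R3), Hana Dlamini is treated as owning Sven Dlamini's 29% interest in Larkspur Manufacturing Inc.
Chain via Stonebridge Ventures LLC → Ironwood Services GmbH → Bluewater Energy Co. (R2): 49% × 86% × 39% × 27% = 4.437342% of Wildmere Holdings Ltd.
Chain via Larkspur Manufacturing Inc. → Harbor Foods Inc. → Fairlane Mining NL (R2): 29% × 64% × 34% × 53% = 3.344512% of Wildmere Holdings Ltd.
Aggregating (R1): 4.437342% + 3.344512% = 7.781854%.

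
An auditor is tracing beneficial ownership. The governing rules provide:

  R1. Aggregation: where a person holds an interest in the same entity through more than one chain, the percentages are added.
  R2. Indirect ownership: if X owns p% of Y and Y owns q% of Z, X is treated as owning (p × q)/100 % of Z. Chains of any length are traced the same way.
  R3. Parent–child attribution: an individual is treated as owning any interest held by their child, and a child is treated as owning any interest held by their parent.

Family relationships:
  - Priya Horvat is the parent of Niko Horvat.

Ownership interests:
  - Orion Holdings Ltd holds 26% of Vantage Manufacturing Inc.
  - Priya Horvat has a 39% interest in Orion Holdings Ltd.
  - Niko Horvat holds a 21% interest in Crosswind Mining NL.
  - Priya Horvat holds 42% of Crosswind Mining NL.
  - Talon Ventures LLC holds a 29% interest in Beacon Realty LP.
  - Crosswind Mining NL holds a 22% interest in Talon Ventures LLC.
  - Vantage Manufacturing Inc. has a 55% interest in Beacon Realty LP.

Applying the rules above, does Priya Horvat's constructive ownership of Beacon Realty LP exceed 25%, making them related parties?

No

By parent–child attribution (R3), Priya Horvat is treated as also owning Niko Horvat's interest in Crosswind Mining NL, giving 42% + 21% = 63%.
Chain via Crosswind Mining NL → Talon Ventures LLC (R2): 63% × 22% × 29% = 4.0194% of Beacon Realty LP.
Chain via Orion Holdings Ltd → Vantage Manufacturing Inc. (R2): 39% × 26% × 55% = 5.577% of Beacon Realty LP.
Aggregating (R1): 4.0194% + 5.577% = 9.5964%.
9.5964% does not exceed the 25% threshold, so Priya is not a related party to Beacon Realty LP.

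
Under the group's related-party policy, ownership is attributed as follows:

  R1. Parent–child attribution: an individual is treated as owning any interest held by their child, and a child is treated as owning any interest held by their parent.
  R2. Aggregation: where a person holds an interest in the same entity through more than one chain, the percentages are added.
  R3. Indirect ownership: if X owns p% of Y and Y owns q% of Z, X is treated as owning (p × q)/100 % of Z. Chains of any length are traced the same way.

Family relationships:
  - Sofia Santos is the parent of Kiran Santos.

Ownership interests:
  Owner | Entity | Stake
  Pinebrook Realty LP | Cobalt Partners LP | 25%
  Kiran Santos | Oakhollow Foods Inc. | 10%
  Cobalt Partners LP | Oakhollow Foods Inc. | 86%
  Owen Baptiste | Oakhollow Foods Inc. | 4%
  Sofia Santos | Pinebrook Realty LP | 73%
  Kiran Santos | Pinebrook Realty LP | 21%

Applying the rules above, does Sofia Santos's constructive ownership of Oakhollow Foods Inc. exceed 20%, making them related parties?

By parent–child attribution (R1), Sofia Santos is treated as also owning Kiran Santos's interest in Pinebrook Realty LP, giving 73% + 21% = 94%.
By parent–child attribution (R1), Sofia Santos is treated as owning Kiran Santos's 10% interest in Oakhollow Foods Inc.
Chain via Pinebrook Realty LP → Cobalt Partners LP (R3): 94% × 25% × 86% = 20.21% of Oakhollow Foods Inc.
Direct interest in Oakhollow Foods Inc: 10%.
Aggregating (R2): 20.21% + 10% = 30.21%.
30.21% exceeds the 20% threshold, so Sofia is a related party to Oakhollow Foods Inc.

Yes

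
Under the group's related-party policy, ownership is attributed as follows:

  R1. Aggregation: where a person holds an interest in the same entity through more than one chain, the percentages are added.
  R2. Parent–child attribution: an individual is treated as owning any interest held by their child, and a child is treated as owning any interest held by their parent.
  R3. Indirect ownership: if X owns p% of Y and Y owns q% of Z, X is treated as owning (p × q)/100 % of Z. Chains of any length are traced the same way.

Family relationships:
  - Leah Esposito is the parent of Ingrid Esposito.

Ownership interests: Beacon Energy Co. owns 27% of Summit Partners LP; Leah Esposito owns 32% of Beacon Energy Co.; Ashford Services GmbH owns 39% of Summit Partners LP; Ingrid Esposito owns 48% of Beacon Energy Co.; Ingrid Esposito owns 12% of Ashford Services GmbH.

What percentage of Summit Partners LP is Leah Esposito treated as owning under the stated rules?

By parent–child attribution (R2), Leah Esposito is treated as also owning Ingrid Esposito's interest in Beacon Energy Co, giving 32% + 48% = 80%.
By parent–child attribution (R2), Leah Esposito is treated as owning Ingrid Esposito's 12% interest in Ashford Services GmbH.
Chain via Beacon Energy Co. (R3): 80% × 27% = 21.6% of Summit Partners LP.
Chain via Ashford Services GmbH (R3): 12% × 39% = 4.68% of Summit Partners LP.
Aggregating (R1): 21.6% + 4.68% = 26.28%.

26.28%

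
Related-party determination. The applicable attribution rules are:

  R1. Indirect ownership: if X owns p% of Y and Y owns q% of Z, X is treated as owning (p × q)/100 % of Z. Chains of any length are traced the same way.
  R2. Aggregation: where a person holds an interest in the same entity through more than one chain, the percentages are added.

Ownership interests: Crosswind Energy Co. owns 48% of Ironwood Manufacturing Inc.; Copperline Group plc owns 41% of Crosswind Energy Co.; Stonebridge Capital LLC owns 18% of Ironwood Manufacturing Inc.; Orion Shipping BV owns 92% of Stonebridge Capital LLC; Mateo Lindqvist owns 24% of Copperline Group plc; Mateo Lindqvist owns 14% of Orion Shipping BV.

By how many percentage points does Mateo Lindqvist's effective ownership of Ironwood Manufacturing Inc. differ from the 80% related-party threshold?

Chain via Orion Shipping BV → Stonebridge Capital LLC (R1): 14% × 92% × 18% = 2.3184% of Ironwood Manufacturing Inc.
Chain via Copperline Group plc → Crosswind Energy Co. (R1): 24% × 41% × 48% = 4.7232% of Ironwood Manufacturing Inc.
Aggregating (R2): 2.3184% + 4.7232% = 7.0416%.
7.0416% falls short of the 80% threshold by 72.9584 percentage points.

72.9584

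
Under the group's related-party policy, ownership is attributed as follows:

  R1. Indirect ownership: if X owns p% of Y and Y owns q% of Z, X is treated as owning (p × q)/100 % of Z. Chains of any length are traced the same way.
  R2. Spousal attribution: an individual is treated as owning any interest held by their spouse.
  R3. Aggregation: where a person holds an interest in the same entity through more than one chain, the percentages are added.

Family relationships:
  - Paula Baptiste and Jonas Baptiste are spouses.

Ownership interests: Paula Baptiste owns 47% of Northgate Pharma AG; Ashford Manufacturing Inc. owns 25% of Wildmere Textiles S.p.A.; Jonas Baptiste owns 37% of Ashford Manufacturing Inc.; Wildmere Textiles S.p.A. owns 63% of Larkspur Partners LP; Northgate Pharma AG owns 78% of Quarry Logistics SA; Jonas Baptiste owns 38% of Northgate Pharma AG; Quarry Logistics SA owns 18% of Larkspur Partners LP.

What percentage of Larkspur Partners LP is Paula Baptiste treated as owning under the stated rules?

By spousal attribution (R2), Paula Baptiste is treated as also owning Jonas Baptiste's interest in Northgate Pharma AG, giving 47% + 38% = 85%.
By spousal attribution (R2), Paula Baptiste is treated as owning Jonas Baptiste's 37% interest in Ashford Manufacturing Inc.
Chain via Northgate Pharma AG → Quarry Logistics SA (R1): 85% × 78% × 18% = 11.934% of Larkspur Partners LP.
Chain via Ashford Manufacturing Inc. → Wildmere Textiles S.p.A. (R1): 37% × 25% × 63% = 5.8275% of Larkspur Partners LP.
Aggregating (R3): 11.934% + 5.8275% = 17.7615%.

17.7615%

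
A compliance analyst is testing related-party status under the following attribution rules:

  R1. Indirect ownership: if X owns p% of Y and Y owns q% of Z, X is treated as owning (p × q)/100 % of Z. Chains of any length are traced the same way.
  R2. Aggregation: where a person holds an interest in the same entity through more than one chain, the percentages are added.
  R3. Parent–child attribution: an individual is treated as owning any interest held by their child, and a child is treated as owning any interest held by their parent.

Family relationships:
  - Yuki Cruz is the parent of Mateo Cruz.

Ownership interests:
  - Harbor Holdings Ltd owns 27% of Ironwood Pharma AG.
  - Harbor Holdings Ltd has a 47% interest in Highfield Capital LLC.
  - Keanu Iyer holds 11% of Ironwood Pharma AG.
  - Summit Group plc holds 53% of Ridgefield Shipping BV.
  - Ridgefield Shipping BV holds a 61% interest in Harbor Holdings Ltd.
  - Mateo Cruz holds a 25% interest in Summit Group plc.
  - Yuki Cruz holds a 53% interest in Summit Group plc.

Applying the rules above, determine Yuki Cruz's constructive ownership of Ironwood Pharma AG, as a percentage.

6.808698%

By parent–child attribution (R3), Yuki Cruz is treated as also owning Mateo Cruz's interest in Summit Group plc, giving 53% + 25% = 78%.
Chain via Summit Group plc → Ridgefield Shipping BV → Harbor Holdings Ltd (R1): 78% × 53% × 61% × 27% = 6.808698% of Ironwood Pharma AG.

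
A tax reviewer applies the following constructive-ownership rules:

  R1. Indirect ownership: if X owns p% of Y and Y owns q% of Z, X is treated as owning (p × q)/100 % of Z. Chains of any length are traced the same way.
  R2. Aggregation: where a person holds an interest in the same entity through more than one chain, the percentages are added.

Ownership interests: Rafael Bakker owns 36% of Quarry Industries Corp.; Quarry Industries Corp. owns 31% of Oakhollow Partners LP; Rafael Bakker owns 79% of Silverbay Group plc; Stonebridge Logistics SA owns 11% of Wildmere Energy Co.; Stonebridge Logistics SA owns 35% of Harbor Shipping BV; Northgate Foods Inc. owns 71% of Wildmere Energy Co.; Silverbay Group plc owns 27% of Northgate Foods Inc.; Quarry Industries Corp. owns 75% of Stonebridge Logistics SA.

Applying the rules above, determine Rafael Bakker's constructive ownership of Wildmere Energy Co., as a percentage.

18.1143%

Chain via Silverbay Group plc → Northgate Foods Inc. (R1): 79% × 27% × 71% = 15.1443% of Wildmere Energy Co.
Chain via Quarry Industries Corp. → Stonebridge Logistics SA (R1): 36% × 75% × 11% = 2.97% of Wildmere Energy Co.
Aggregating (R2): 15.1443% + 2.97% = 18.1143%.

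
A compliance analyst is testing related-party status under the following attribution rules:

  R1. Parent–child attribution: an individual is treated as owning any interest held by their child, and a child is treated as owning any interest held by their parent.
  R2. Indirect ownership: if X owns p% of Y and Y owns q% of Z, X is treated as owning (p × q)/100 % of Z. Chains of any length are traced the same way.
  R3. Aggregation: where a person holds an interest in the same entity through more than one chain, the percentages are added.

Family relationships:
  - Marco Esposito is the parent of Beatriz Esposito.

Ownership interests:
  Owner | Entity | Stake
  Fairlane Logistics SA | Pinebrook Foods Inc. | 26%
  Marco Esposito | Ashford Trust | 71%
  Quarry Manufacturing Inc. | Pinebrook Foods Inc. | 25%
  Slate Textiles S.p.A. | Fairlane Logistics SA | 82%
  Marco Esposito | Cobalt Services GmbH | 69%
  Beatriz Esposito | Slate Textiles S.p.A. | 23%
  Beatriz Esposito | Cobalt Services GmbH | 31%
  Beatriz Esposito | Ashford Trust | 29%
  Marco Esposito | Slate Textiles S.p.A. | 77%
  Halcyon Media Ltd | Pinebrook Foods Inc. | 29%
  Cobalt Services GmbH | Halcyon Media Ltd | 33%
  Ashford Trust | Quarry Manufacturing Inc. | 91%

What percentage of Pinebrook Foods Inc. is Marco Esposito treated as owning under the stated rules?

53.64%

By parent–child attribution (R1), Marco Esposito is treated as also owning Beatriz Esposito's interest in Slate Textiles S.p.A, giving 77% + 23% = 100%.
By parent–child attribution (R1), Marco Esposito is treated as also owning Beatriz Esposito's interest in Cobalt Services GmbH, giving 69% + 31% = 100%.
By parent–child attribution (R1), Marco Esposito is treated as also owning Beatriz Esposito's interest in Ashford Trust, giving 71% + 29% = 100%.
Chain via Slate Textiles S.p.A. → Fairlane Logistics SA (R2): 100% × 82% × 26% = 21.32% of Pinebrook Foods Inc.
Chain via Cobalt Services GmbH → Halcyon Media Ltd (R2): 100% × 33% × 29% = 9.57% of Pinebrook Foods Inc.
Chain via Ashford Trust → Quarry Manufacturing Inc. (R2): 100% × 91% × 25% = 22.75% of Pinebrook Foods Inc.
Aggregating (R3): 21.32% + 9.57% + 22.75% = 53.64%.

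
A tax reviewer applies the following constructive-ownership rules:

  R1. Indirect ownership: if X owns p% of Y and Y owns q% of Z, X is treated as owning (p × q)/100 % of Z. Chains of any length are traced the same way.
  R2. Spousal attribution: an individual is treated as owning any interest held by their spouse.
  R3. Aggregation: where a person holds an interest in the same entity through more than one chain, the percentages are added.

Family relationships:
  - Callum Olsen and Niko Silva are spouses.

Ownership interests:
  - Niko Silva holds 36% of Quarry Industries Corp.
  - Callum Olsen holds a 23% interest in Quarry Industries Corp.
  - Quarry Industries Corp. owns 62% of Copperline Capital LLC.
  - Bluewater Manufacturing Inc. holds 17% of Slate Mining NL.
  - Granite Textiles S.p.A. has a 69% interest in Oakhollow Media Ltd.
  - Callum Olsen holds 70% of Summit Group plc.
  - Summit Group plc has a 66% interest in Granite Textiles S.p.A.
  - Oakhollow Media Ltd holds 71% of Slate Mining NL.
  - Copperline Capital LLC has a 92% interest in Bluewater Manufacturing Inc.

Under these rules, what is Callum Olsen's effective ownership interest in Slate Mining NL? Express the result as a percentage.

By spousal attribution (R2), Callum Olsen is treated as also owning Niko Silva's interest in Quarry Industries Corp, giving 23% + 36% = 59%.
Chain via Quarry Industries Corp. → Copperline Capital LLC → Bluewater Manufacturing Inc. (R1): 59% × 62% × 92% × 17% = 5.721112% of Slate Mining NL.
Chain via Summit Group plc → Granite Textiles S.p.A. → Oakhollow Media Ltd (R1): 70% × 66% × 69% × 71% = 22.63338% of Slate Mining NL.
Aggregating (R3): 5.721112% + 22.63338% = 28.354492%.

28.354492%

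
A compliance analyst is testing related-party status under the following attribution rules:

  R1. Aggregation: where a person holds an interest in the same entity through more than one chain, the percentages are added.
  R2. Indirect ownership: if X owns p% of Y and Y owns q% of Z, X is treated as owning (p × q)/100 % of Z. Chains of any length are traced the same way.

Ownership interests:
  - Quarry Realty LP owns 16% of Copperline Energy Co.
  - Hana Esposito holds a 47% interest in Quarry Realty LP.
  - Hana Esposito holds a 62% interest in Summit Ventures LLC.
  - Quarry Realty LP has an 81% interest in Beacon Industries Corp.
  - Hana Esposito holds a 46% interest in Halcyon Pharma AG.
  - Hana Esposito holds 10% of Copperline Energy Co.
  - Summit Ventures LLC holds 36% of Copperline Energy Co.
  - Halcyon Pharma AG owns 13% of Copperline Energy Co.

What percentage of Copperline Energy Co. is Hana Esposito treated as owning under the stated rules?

45.82%

Chain via Halcyon Pharma AG (R2): 46% × 13% = 5.98% of Copperline Energy Co.
Chain via Summit Ventures LLC (R2): 62% × 36% = 22.32% of Copperline Energy Co.
Chain via Quarry Realty LP (R2): 47% × 16% = 7.52% of Copperline Energy Co.
Direct interest in Copperline Energy Co: 10%.
Aggregating (R1): 5.98% + 22.32% + 7.52% + 10% = 45.82%.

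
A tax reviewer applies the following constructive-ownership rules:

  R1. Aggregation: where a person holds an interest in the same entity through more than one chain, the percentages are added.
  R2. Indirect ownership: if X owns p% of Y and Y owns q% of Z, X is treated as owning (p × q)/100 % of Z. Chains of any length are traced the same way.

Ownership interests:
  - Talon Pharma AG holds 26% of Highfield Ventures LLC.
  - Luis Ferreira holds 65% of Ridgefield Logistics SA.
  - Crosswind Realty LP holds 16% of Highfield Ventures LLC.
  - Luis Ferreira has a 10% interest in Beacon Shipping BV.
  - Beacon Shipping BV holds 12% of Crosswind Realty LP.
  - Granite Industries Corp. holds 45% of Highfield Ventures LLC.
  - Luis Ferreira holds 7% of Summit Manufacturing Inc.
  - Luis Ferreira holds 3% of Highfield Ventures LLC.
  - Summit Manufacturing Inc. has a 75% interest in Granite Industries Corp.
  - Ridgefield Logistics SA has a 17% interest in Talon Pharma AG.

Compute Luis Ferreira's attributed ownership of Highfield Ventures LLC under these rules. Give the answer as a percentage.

Chain via Summit Manufacturing Inc. → Granite Industries Corp. (R2): 7% × 75% × 45% = 2.3625% of Highfield Ventures LLC.
Chain via Ridgefield Logistics SA → Talon Pharma AG (R2): 65% × 17% × 26% = 2.873% of Highfield Ventures LLC.
Chain via Beacon Shipping BV → Crosswind Realty LP (R2): 10% × 12% × 16% = 0.192% of Highfield Ventures LLC.
Direct interest in Highfield Ventures LLC: 3%.
Aggregating (R1): 2.3625% + 2.873% + 0.192% + 3% = 8.4275%.

8.4275%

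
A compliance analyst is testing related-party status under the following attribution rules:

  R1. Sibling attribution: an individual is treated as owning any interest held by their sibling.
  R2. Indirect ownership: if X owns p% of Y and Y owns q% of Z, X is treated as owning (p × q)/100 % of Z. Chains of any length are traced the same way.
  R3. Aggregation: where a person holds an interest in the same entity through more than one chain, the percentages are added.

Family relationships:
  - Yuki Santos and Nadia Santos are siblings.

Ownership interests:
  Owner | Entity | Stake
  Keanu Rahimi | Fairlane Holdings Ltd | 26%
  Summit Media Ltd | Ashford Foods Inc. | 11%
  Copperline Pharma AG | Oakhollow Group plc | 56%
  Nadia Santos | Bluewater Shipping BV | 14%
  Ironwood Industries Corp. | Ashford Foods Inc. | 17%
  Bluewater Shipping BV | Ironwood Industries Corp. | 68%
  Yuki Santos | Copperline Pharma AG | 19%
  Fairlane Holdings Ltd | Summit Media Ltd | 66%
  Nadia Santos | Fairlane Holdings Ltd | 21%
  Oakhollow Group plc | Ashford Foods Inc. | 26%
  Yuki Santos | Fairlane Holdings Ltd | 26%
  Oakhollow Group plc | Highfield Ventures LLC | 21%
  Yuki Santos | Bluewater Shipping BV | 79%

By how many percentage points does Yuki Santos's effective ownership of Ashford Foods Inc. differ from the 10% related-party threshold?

6.9294

By sibling attribution (R1), Yuki Santos is treated as also owning Nadia Santos's interest in Bluewater Shipping BV, giving 79% + 14% = 93%.
By sibling attribution (R1), Yuki Santos is treated as also owning Nadia Santos's interest in Fairlane Holdings Ltd, giving 26% + 21% = 47%.
Chain via Copperline Pharma AG → Oakhollow Group plc (R2): 19% × 56% × 26% = 2.7664% of Ashford Foods Inc.
Chain via Bluewater Shipping BV → Ironwood Industries Corp. (R2): 93% × 68% × 17% = 10.7508% of Ashford Foods Inc.
Chain via Fairlane Holdings Ltd → Summit Media Ltd (R2): 47% × 66% × 11% = 3.4122% of Ashford Foods Inc.
Aggregating (R3): 2.7664% + 10.7508% + 3.4122% = 16.9294%.
16.9294% exceeds the 10% threshold by 6.9294 percentage points.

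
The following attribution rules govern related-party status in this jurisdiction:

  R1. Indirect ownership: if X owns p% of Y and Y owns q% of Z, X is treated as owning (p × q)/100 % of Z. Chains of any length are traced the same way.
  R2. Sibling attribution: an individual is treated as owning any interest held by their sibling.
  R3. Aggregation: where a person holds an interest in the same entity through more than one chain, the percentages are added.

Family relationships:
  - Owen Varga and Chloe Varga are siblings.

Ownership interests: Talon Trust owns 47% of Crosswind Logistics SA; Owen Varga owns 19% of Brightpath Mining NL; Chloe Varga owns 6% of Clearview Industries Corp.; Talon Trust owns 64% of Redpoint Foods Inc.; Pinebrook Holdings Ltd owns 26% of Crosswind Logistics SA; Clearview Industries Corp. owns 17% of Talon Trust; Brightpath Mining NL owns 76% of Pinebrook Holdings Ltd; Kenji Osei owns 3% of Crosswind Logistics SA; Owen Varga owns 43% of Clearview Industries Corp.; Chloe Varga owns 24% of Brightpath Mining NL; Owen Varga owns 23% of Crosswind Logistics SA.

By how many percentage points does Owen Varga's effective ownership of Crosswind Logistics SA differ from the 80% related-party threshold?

By sibling attribution (R2), Owen Varga is treated as also owning Chloe Varga's interest in Brightpath Mining NL, giving 19% + 24% = 43%.
By sibling attribution (R2), Owen Varga is treated as also owning Chloe Varga's interest in Clearview Industries Corp, giving 43% + 6% = 49%.
Chain via Brightpath Mining NL → Pinebrook Holdings Ltd (R1): 43% × 76% × 26% = 8.4968% of Crosswind Logistics SA.
Chain via Clearview Industries Corp. → Talon Trust (R1): 49% × 17% × 47% = 3.9151% of Crosswind Logistics SA.
Direct interest in Crosswind Logistics SA: 23%.
Aggregating (R3): 8.4968% + 3.9151% + 23% = 35.4119%.
35.4119% falls short of the 80% threshold by 44.5881 percentage points.

44.5881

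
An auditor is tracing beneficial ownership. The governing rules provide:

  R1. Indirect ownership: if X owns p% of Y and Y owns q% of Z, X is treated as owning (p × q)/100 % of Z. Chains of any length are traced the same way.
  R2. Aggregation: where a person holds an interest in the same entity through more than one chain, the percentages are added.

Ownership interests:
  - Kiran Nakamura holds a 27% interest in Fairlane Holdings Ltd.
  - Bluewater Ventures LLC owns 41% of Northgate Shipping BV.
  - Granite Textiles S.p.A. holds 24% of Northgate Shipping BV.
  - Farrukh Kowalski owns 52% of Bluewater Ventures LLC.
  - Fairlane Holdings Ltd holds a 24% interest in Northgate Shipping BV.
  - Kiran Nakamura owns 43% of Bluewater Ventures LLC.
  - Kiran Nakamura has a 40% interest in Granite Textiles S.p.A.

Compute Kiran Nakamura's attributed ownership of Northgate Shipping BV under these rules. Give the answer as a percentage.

33.71%

Chain via Granite Textiles S.p.A. (R1): 40% × 24% = 9.6% of Northgate Shipping BV.
Chain via Fairlane Holdings Ltd (R1): 27% × 24% = 6.48% of Northgate Shipping BV.
Chain via Bluewater Ventures LLC (R1): 43% × 41% = 17.63% of Northgate Shipping BV.
Aggregating (R2): 9.6% + 6.48% + 17.63% = 33.71%.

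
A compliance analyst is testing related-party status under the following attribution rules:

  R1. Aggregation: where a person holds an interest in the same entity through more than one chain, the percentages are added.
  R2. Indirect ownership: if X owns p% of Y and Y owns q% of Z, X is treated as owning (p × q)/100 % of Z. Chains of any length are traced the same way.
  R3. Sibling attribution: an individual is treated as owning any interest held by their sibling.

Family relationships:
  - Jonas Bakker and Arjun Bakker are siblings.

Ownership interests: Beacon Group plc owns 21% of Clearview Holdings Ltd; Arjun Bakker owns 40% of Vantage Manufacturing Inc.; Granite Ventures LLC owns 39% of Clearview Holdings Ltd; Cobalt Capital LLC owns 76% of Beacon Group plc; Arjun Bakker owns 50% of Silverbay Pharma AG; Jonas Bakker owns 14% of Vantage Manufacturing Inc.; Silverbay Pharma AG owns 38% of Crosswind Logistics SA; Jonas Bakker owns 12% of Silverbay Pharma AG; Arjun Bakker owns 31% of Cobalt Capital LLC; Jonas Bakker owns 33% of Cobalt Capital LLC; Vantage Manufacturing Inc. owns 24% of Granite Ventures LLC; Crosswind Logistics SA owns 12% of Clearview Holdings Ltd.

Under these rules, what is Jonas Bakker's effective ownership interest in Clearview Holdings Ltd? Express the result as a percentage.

18.096%

By sibling attribution (R3), Jonas Bakker is treated as also owning Arjun Bakker's interest in Cobalt Capital LLC, giving 33% + 31% = 64%.
By sibling attribution (R3), Jonas Bakker is treated as also owning Arjun Bakker's interest in Vantage Manufacturing Inc, giving 14% + 40% = 54%.
By sibling attribution (R3), Jonas Bakker is treated as also owning Arjun Bakker's interest in Silverbay Pharma AG, giving 12% + 50% = 62%.
Chain via Cobalt Capital LLC → Beacon Group plc (R2): 64% × 76% × 21% = 10.2144% of Clearview Holdings Ltd.
Chain via Vantage Manufacturing Inc. → Granite Ventures LLC (R2): 54% × 24% × 39% = 5.0544% of Clearview Holdings Ltd.
Chain via Silverbay Pharma AG → Crosswind Logistics SA (R2): 62% × 38% × 12% = 2.8272% of Clearview Holdings Ltd.
Aggregating (R1): 10.2144% + 5.0544% + 2.8272% = 18.096%.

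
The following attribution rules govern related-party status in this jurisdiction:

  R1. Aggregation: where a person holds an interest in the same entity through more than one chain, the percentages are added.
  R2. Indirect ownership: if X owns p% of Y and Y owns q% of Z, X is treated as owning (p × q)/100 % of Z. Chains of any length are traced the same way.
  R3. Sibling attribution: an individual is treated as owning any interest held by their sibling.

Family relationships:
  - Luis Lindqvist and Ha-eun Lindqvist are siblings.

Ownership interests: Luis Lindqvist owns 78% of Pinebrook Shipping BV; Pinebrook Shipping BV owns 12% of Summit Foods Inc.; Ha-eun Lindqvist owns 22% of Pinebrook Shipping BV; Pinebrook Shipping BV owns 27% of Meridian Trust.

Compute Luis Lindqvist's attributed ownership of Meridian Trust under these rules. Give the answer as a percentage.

By sibling attribution (R3), Luis Lindqvist is treated as also owning Ha-eun Lindqvist's interest in Pinebrook Shipping BV, giving 78% + 22% = 100%.
Chain via Pinebrook Shipping BV (R2): 100% × 27% = 27% of Meridian Trust.

27%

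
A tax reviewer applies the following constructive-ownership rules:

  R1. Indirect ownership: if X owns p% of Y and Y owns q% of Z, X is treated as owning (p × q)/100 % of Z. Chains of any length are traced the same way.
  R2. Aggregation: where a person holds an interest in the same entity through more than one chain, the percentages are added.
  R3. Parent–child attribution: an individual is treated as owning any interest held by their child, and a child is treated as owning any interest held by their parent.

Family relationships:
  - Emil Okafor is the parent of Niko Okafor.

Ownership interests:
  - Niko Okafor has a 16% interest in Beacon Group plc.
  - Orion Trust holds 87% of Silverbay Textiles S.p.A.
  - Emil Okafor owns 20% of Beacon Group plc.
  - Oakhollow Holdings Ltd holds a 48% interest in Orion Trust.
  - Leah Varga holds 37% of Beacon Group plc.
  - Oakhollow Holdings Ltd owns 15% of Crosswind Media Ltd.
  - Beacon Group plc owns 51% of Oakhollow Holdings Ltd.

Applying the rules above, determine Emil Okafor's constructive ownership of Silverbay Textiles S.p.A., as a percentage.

By parent–child attribution (R3), Emil Okafor is treated as also owning Niko Okafor's interest in Beacon Group plc, giving 20% + 16% = 36%.
Chain via Beacon Group plc → Oakhollow Holdings Ltd → Orion Trust (R1): 36% × 51% × 48% × 87% = 7.667136% of Silverbay Textiles S.p.A.

7.667136%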